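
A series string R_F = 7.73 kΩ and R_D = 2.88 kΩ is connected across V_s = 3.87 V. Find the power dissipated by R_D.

P ≈ 0.383 mW

Series current I = V_s/ΣR = 3.87/10.61 = 0.3648 mA.
P(R_D) = I²·R_D = (0.3648)² × 2.88 = 0.3832 mW.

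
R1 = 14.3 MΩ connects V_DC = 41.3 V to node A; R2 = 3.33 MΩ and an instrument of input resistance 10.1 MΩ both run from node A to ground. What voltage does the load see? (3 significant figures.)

R2 ‖ R_L = (3.33 × 10.1)/(3.33 + 10.1) = 2.504 MΩ.
Now apply the divider: V_out = 41.3 × 0.1490 = 6.155 V.
(Unloaded it would be 7.80 V; the load pulls it down.)

V_out ≈ 6.15 V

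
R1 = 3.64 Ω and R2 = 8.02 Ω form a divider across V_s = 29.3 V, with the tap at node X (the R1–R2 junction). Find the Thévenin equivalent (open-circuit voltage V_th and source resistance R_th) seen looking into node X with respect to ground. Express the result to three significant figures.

V_th ≈ 20.2 V, R_th ≈ 2.50 Ω

V_th is the unloaded tap voltage: V_s · R2/(R1+R2) = 29.3 × 0.6878 = 20.15 V.
With V_s suppressed (replaced by a short), R_th = R1 ‖ R2 = (3.640 × 8.02)/(3.640 + 8.02) = 2.504 Ω.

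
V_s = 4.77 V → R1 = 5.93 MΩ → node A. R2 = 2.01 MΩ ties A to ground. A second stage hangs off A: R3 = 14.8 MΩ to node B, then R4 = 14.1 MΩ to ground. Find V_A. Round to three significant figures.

Node A sees R2 in parallel with the series input of stage 2, R3 + R4 = 28.90 MΩ.
Effective lower resistance at A: R2 ‖ 28.90 = 1.879 MΩ.
V_A = 4.77 × 1.879/(5.93 + 1.879) = 1.148 V.

V_A ≈ 1.15 V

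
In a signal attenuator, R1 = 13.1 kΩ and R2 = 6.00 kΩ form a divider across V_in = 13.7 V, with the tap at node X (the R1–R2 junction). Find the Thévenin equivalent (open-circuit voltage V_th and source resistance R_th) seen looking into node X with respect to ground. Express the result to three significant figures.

V_th ≈ 4.30 V, R_th ≈ 4.12 kΩ

With X open, the divider is unloaded: V_th = 13.7 × 6.00/19.10 = 4.304 V.
Zeroing V_in shorts the top of R1 to ground, so R_th = R1 ‖ R2 = 4.115 kΩ.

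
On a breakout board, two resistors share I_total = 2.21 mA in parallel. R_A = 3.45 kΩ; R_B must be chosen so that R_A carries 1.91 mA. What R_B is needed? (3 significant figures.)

R_B ≈ 22.0 kΩ

Two-branch current divider: I_A = I_total · R_B/(R_A + R_B).
1.91/2.21 = R_B/(R_A + R_B) → R_B = R_A · (0.8643)/(1 − 0.8643) = 3.45 × 6.367 = 21.96 kΩ.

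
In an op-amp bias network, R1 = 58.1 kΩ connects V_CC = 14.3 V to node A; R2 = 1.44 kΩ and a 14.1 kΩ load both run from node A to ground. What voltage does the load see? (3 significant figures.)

V_out ≈ 0.315 V

First combine the lower leg with the load: R2 ‖ R_L = 1.307 kΩ.
Then V_out = V_CC · R2'/(R1 + R2') = 14.3 × 1.307/59.41 = 0.3145 V.
(Unloaded it would be 0.346 V; the load pulls it down.)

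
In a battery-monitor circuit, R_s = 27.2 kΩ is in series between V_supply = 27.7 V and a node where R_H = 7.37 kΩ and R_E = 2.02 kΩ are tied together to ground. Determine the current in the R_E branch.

Equivalent of the parallel group: R_p = 1.585 kΩ.
V_A by voltage divider: V_A = 27.7 × 1.585/(27.2 + 1.585) = 1.526 V.
Branch current I = V_A/R_E = 1.526/2.02 = 0.7553 mA.

I ≈ 0.755 mA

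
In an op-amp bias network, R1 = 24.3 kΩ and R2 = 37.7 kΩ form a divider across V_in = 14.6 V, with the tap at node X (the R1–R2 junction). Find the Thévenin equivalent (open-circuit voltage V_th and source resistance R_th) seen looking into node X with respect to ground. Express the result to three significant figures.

V_th ≈ 8.88 V, R_th ≈ 14.8 kΩ

Open-circuit (no load on X): V_th = V_in · R2/(R1 + R2) = 14.6 × 37.7/(24.30 + 37.7) = 8.878 V.
Zeroing V_in shorts the top of R1 to ground, so R_th = R1 ‖ R2 = 14.78 kΩ.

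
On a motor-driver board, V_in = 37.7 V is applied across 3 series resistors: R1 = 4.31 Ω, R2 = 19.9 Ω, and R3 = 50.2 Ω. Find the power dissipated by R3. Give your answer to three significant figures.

P ≈ 12.9 W

The common current is I = 37.7/74.41 = 0.5067 A.
P = I²R = 0.2567 × 50.2 = 12.89 W.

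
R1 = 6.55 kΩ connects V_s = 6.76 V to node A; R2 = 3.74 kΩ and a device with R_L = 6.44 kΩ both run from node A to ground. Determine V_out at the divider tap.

V_out ≈ 1.79 V

The load sits in parallel with R2, giving an effective lower resistance R2' = R2·R_L/(R2+R_L) = 2.366 kΩ.
Then V_out = V_s · R2'/(R1 + R2') = 6.76 × 2.366/8.916 = 1.794 V.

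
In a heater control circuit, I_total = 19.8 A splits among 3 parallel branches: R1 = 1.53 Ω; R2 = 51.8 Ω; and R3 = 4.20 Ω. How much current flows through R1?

Total conductance ΣG = 1/1.53 + 1/51.8 + 1/4.20 = 0.9110 (units of 1/Ω).
By the current-divider rule, I = I_total · G_k/ΣG = 19.8 × 0.7175 = 14.21 A.

I ≈ 14.2 A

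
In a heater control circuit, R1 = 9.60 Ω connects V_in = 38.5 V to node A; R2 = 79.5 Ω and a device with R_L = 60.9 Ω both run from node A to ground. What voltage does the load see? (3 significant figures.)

V_out ≈ 30.1 V

First combine the lower leg with the load: R2 ‖ R_L = 34.48 Ω.
Then V_out = V_in · R2'/(R1 + R2') = 38.5 × 34.48/44.08 = 30.12 V.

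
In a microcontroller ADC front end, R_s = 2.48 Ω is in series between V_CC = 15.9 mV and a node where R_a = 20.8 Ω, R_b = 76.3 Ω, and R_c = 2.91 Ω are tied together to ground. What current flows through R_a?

I ≈ 0.381 mA

Parallel bank: R_p = 1/(1/20.8 + 1/76.3 + 1/2.91) = 2.470 Ω.
V_A = 15.9 × 2.470/4.950 = 7.934 mV.
Branch current I = V_A/R_a = 7.934/20.8 = 0.3815 mA.
(Check via current divider: I_total = 3.212 mA; share G_k/ΣG = 0.1188 → same result.)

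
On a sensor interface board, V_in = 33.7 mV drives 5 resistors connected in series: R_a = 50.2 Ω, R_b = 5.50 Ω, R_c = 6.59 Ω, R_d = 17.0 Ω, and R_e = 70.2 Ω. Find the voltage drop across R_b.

Total series resistance ΣR = 50.2 + 5.50 + 6.59 + 17.0 + 70.2 = 149.5 Ω.
V = V_in · R/ΣR = 33.7 × 0.03679 = 1.240 mV.

V ≈ 1.24 mV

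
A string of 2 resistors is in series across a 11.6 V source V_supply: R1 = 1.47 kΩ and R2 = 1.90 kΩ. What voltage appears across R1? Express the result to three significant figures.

ΣR = 1.47 + 1.90 = 3.370 kΩ.
By the voltage-divider rule, V = 11.6 × 1.470/3.370 = 5.060 V.

V ≈ 5.06 V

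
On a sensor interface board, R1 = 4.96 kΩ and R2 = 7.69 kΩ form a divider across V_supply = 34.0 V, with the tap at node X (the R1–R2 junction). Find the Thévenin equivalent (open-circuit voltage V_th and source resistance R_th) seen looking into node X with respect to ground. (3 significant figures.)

V_th is the unloaded tap voltage: V_supply · R2/(R1+R2) = 34.0 × 0.6079 = 20.67 V.
Zeroing V_supply shorts the top of R1 to ground, so R_th = R1 ‖ R2 = 3.015 kΩ.

V_th ≈ 20.7 V, R_th ≈ 3.02 kΩ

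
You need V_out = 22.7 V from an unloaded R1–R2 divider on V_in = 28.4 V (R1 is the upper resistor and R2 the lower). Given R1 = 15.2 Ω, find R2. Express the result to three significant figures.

R2 ≈ 60.5 Ω

The divider ratio is R2/(R1+R2) = 22.7/28.4 = 0.7993.
Rearranging, R2 = R1·k/(1−k) = 15.2 × 3.982 = 60.53 Ω.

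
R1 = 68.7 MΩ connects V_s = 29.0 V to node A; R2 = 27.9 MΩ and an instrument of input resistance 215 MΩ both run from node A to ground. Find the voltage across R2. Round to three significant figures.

R2 ‖ R_L = (27.9 × 215)/(27.9 + 215) = 24.70 MΩ.
Now apply the divider: V_out = 29.0 × 0.2644 = 7.668 V.
(Unloaded it would be 8.38 V; the load pulls it down.)

V_out ≈ 7.67 V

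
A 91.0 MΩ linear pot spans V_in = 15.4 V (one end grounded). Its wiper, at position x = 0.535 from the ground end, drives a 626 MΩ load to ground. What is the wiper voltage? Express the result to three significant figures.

V_out ≈ 7.95 V

The pot divides into 42.31 MΩ above the wiper and 48.69 MΩ below.
(x·R_p) ‖ R_L = 45.17 MΩ.
V_out = 15.4 × 45.17/(42.31 + 45.17) = 7.951 V.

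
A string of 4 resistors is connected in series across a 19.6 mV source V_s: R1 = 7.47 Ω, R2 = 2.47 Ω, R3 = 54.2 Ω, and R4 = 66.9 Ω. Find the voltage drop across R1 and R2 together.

Total series resistance ΣR = 7.47 + 2.47 + 54.2 + 66.9 = 131.0 Ω.
R_{R1..R2} = 7.47 + 2.47 = 9.940 Ω.
Voltage divider: V = V_s · (9.940 / 131.0) = 19.6 × 0.07585 = 1.487 mV.

V ≈ 1.49 mV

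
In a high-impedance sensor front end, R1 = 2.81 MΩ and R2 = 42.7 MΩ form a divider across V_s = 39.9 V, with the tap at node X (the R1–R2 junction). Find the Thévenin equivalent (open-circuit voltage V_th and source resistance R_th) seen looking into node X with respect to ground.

V_th ≈ 37.4 V, R_th ≈ 2.64 MΩ

V_th is the unloaded tap voltage: V_s · R2/(R1+R2) = 39.9 × 0.9383 = 37.44 V.
Looking into X with the source shorted: R_th = R1·R2/(R1+R2) = 2.810 × 42.7/45.51 = 2.636 MΩ.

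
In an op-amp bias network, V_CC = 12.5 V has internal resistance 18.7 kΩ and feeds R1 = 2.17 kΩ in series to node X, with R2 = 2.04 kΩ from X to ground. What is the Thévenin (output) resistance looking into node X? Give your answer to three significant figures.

R1' = 18.7 + 2.17 = 20.87 kΩ (source resistance + R1).
Looking into X with the source shorted: R_th = R1'·R2/(R1'+R2) = 20.87 × 2.04/22.91 = 1.858 kΩ.

R_th ≈ 1.86 kΩ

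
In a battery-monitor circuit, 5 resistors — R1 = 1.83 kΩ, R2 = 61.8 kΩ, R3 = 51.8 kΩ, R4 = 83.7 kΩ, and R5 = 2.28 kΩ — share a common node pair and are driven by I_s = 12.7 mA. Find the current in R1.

I ≈ 6.72 mA

Conductances: ΣG = 1/1.83 + 1/61.8 + 1/51.8 + 1/83.7 + 1/2.28 = 1.032 (1/kΩ).
R1 takes the fraction G_k/ΣG = 0.5464/1.032 = 0.5293, so I = 12.7 × 0.5293 = 6.722 mA.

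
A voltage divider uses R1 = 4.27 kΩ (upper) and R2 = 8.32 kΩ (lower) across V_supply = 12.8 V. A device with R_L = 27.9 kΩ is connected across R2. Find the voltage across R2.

V_out ≈ 7.68 V

First combine the lower leg with the load: R2 ‖ R_L = 6.409 kΩ.
Now apply the divider: V_out = 12.8 × 0.6001 = 7.682 V.
(Unloaded it would be 8.46 V; the load pulls it down.)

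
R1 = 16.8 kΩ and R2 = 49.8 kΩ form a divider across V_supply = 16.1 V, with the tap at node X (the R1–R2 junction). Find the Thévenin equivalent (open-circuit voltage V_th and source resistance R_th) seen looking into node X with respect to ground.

V_th ≈ 12.0 V, R_th ≈ 12.6 kΩ

With X open, the divider is unloaded: V_th = 16.1 × 49.8/66.60 = 12.04 V.
Looking into X with the source shorted: R_th = R1·R2/(R1+R2) = 16.80 × 49.8/66.60 = 12.56 kΩ.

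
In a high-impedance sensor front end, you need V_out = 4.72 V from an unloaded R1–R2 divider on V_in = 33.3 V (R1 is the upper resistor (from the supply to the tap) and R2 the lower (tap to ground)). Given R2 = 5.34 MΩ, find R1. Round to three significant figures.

V_out/V_in = R2/(R1+R2) = 0.1417.
So R1 = R2 · (V_in/V_out − 1) = 5.34 × (33.3/4.72 − 1) = 5.34 × 6.055 = 32.33 MΩ.

R1 ≈ 32.3 MΩ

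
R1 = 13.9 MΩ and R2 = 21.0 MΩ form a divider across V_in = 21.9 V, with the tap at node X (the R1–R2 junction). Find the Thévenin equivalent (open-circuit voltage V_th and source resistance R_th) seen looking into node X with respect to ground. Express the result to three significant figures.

V_th ≈ 13.2 V, R_th ≈ 8.36 MΩ

With X open, the divider is unloaded: V_th = 21.9 × 21.0/34.90 = 13.18 V.
Looking into X with the source shorted: R_th = R1·R2/(R1+R2) = 13.90 × 21.0/34.90 = 8.364 MΩ.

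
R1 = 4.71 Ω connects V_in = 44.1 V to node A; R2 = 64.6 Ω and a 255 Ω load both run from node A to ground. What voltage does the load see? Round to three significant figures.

V_out ≈ 40.4 V

R2 ‖ R_L = (64.6 × 255)/(64.6 + 255) = 51.54 Ω.
Then V_out = V_in · R2'/(R1 + R2') = 44.1 × 51.54/56.25 = 40.41 V.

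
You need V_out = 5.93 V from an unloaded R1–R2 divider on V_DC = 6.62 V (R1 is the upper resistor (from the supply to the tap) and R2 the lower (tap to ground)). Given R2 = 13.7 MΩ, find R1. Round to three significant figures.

V_out/V_DC = R2/(R1+R2) = 0.8958.
Rearranging, R1 = R2·(1−k)/k = 13.7 × 0.1164 = 1.594 MΩ.

R1 ≈ 1.59 MΩ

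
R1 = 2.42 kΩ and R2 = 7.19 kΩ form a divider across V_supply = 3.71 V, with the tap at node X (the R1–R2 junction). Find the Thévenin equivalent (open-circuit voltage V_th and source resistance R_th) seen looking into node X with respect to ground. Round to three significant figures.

V_th is the unloaded tap voltage: V_supply · R2/(R1+R2) = 3.71 × 0.7482 = 2.776 V.
With V_supply suppressed (replaced by a short), R_th = R1 ‖ R2 = (2.420 × 7.19)/(2.420 + 7.19) = 1.811 kΩ.

V_th ≈ 2.78 V, R_th ≈ 1.81 kΩ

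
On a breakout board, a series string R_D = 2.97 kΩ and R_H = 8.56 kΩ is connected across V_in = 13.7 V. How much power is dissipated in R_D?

P ≈ 4.19 mW

ΣR = 11.53 kΩ → I = 13.7/11.53 = 1.188 mA.
P(R_D) = I²·R_D = (1.188)² × 2.97 = 4.193 mW.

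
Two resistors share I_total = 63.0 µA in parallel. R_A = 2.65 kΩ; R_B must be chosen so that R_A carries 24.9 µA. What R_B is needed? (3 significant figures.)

R_B ≈ 1.73 kΩ

Two-branch current divider: I_A = I_total · R_B/(R_A + R_B).
With f = 0.3952, R_B = R_A · f/(1−f) = 2.65 × 0.6535 = 1.732 kΩ.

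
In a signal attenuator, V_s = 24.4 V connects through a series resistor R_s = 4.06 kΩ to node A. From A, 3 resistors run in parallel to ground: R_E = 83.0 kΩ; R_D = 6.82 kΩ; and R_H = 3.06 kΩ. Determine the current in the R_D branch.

Combine the parallel branches: R_p = (1/83.0 + 1/6.82 + 1/3.06)⁻¹ = 2.060 kΩ.
Node voltage V_A = V_s · R_p/(R_s + R_p) = 24.4 × 0.3366 = 8.213 V.
I(R_D) = V_A / R_D = 8.213/6.82 = 1.204 mA.

I ≈ 1.20 mA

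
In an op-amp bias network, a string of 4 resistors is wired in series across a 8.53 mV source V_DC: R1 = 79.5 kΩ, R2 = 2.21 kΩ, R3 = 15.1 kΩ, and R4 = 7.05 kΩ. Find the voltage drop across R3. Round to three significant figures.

Series total: ΣR = 79.5 + 2.21 + 15.1 + 7.05 = 103.9 kΩ.
Voltage divider: V = V_DC · (15.10 / 103.9) = 8.53 × 0.1454 = 1.240 mV.

V ≈ 1.24 mV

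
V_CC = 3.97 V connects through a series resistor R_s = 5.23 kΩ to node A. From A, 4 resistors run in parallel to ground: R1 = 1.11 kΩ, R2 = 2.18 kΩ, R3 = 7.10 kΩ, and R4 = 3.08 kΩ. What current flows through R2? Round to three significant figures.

Combine the parallel branches: R_p = (1/1.11 + 1/2.18 + 1/7.10 + 1/3.08)⁻¹ = 0.5479 kΩ.
Node voltage V_A = V_CC · R_p/(R_s + R_p) = 3.97 × 0.09483 = 0.3765 V.
Branch current I = V_A/R2 = 0.3765/2.18 = 0.1727 mA.
(Equivalently: I_total = 0.6871 mA, then current-divider fraction G_k/ΣG = 0.2513.)

I ≈ 0.173 mA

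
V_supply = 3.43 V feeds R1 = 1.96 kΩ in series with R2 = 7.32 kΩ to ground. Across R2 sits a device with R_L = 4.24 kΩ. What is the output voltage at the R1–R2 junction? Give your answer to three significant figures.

V_out ≈ 1.98 V

First combine the lower leg with the load: R2 ‖ R_L = 2.685 kΩ.
Now apply the divider: V_out = 3.43 × 0.5780 = 1.983 V.
(Unloaded it would be 2.71 V; the load pulls it down.)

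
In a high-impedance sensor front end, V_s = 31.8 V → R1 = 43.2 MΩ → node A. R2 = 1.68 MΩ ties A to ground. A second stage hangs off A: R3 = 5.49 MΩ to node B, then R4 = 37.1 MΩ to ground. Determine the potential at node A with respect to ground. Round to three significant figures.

V_A ≈ 1.15 V

Node A sees R2 in parallel with the series input of stage 2, R3 + R4 = 42.59 MΩ.
Effective lower resistance at A: R2 ‖ 42.59 = 1.616 MΩ.
First divider: V_A = V_s · 1.616/(43.2 + 1.616) = 1.147 V.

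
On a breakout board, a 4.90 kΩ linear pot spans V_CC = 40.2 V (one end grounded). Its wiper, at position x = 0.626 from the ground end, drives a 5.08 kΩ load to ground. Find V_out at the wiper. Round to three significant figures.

The pot divides into 1.833 kΩ above the wiper and 3.067 kΩ below.
(x·R_p) ‖ R_L = 1.913 kΩ.
Loaded-divider output: V_out = 40.2 × 0.5107 = 20.53 V.

V_out ≈ 20.5 V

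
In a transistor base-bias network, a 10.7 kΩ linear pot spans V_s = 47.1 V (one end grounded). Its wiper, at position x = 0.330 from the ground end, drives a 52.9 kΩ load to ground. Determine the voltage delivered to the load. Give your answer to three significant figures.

The pot divides into 7.169 kΩ above the wiper and 3.531 kΩ below.
Lower segment in parallel with the load: 3.531 ‖ 52.9 = 3.310 kΩ.
Loaded-divider output: V_out = 47.1 × 0.3159 = 14.88 V.
(Unloaded: V_out = x·V_s = 15.5 V.)

V_out ≈ 14.9 V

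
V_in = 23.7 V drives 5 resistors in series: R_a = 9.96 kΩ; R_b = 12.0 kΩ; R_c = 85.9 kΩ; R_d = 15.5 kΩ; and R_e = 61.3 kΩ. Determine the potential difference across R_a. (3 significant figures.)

ΣR = 9.96 + 12.0 + 85.9 + 15.5 + 61.3 = 184.7 kΩ.
Voltage divider: V = V_in · (9.960 / 184.7) = 23.7 × 0.05394 = 1.278 V.

V ≈ 1.28 V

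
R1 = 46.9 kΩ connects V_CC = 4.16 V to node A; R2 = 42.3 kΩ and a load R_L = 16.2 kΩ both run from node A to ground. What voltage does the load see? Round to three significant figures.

V_out ≈ 0.831 V

First combine the lower leg with the load: R2 ‖ R_L = 11.71 kΩ.
Then V_out = V_CC · R2'/(R1 + R2') = 4.16 × 11.71/58.61 = 0.8314 V.
(Unloaded it would be 1.97 V; the load pulls it down.)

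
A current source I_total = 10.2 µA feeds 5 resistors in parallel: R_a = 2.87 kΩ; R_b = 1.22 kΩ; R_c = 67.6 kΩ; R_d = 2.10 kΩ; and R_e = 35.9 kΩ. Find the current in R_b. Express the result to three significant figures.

I ≈ 4.96 µA

Conductances: ΣG = 1/2.87 + 1/1.22 + 1/67.6 + 1/2.10 + 1/35.9 = 1.687 (1/kΩ).
Current divider: I(R_b) = I_total · G_k/ΣG = 10.2 × (0.8197/1.687) = 10.2 × 0.4859 = 4.956 µA.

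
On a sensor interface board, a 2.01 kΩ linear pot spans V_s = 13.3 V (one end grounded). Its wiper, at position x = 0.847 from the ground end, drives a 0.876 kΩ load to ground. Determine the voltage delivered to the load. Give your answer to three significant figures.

Lower segment x·R_p = 1.702 kΩ; upper segment (1−x)·R_p = 0.3075 kΩ.
(x·R_p) ‖ R_L = 0.5784 kΩ.
Then V_out = V_s · 0.5784/(0.3075 + 0.5784) = 8.683 V.

V_out ≈ 8.68 V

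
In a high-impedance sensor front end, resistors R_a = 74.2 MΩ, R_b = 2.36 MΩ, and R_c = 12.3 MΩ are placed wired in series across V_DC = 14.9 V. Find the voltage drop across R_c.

V ≈ 2.06 V

ΣR = 74.2 + 2.36 + 12.3 = 88.86 MΩ.
Voltage divider: V = V_DC · (12.30 / 88.86) = 14.9 × 0.1384 = 2.062 V.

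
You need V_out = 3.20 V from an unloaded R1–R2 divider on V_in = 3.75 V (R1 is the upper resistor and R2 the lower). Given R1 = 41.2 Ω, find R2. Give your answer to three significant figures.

R2 ≈ 240 Ω

V_out/V_in = R2/(R1+R2) = 0.8533.
R2 = R1 · 0.8533/(1 − 0.8533) = 239.7 Ω.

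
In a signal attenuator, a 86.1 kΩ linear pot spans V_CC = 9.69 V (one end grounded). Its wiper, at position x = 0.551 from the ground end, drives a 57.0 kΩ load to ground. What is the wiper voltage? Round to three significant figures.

The pot divides into 38.66 kΩ above the wiper and 47.44 kΩ below.
Lower segment in parallel with the load: 47.44 ‖ 57.0 = 25.89 kΩ.
Loaded-divider output: V_out = 9.69 × 0.4011 = 3.887 V.

V_out ≈ 3.89 V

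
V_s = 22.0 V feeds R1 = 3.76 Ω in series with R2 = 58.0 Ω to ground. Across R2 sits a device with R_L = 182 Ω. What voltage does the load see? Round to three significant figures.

First combine the lower leg with the load: R2 ‖ R_L = 43.98 Ω.
Then V_out = V_s · R2'/(R1 + R2') = 22.0 × 43.98/47.74 = 20.27 V.

V_out ≈ 20.3 V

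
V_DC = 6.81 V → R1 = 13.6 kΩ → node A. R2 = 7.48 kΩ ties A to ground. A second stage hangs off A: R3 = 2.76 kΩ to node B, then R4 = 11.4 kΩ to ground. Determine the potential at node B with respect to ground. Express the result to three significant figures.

The second stage (R3 + R4 = 14.16 kΩ) loads node A in parallel with R2.
Effective lower resistance at A: R2 ‖ 14.16 = 4.894 kΩ.
V_A = 6.81 × 4.894/(13.6 + 4.894) = 1.802 V.
V_B = V_A × 0.8051 = 1.451 V.

V_B ≈ 1.45 V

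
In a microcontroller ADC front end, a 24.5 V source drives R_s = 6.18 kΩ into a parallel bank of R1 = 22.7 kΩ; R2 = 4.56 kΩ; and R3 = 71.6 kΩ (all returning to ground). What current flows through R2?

Equivalent of the parallel group: R_p = 3.606 kΩ.
Node voltage V_A = V_DC · R_p/(R_s + R_p) = 24.5 × 0.3685 = 9.028 V.
Branch current I = V_A/R2 = 9.028/4.56 = 1.980 mA.
(Equivalently: I_total = 2.504 mA, then current-divider fraction G_k/ΣG = 0.7908.)

I ≈ 1.98 mA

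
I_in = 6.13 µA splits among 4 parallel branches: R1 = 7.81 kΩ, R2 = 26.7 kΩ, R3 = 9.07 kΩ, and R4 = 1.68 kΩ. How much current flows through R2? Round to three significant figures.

I ≈ 0.264 µA

Conductances: ΣG = 1/7.81 + 1/26.7 + 1/9.07 + 1/1.68 = 0.8710 (1/kΩ).
R2 takes the fraction G_k/ΣG = 0.03745/0.8710 = 0.04300, so I = 6.13 × 0.04300 = 0.2636 µA.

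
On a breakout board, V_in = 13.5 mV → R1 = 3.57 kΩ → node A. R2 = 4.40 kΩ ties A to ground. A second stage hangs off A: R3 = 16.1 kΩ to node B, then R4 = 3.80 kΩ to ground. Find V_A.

V_A ≈ 6.78 mV

The second stage (R3 + R4 = 19.90 kΩ) loads node A in parallel with R2.
Effective lower resistance at A: R2 ‖ 19.90 = 3.603 kΩ.
First divider: V_A = V_in · 3.603/(3.57 + 3.603) = 6.781 mV.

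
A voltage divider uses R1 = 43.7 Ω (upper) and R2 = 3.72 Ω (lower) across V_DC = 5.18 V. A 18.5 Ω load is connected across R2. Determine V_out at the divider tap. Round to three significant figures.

First combine the lower leg with the load: R2 ‖ R_L = 3.097 Ω.
Then V_out = V_DC · R2'/(R1 + R2') = 5.18 × 3.097/46.80 = 0.3428 V.

V_out ≈ 0.343 V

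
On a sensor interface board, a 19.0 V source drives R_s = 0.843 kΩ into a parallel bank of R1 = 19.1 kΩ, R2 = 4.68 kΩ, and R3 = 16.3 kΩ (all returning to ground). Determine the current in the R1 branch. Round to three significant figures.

I ≈ 0.780 mA

Combine the parallel branches: R_p = (1/19.1 + 1/4.68 + 1/16.3)⁻¹ = 3.055 kΩ.
V_A = 19.0 × 3.055/3.898 = 14.89 V.
Branch current I = V_A/R1 = 14.89/19.1 = 0.7796 mA.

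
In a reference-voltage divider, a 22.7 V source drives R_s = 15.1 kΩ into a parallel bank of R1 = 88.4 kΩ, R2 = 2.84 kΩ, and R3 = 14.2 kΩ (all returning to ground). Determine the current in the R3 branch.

I ≈ 0.212 mA

Equivalent of the parallel group: R_p = 2.305 kΩ.
V_A by voltage divider: V_A = 22.7 × 2.305/(15.1 + 2.305) = 3.006 V.
Branch current I = V_A/R3 = 3.006/14.2 = 0.2117 mA.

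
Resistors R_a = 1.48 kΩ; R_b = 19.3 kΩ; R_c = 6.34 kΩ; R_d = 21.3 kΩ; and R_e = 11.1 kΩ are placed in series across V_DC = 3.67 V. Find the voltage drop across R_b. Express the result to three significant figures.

Total series resistance ΣR = 1.48 + 19.3 + 6.34 + 21.3 + 11.1 = 59.52 kΩ.
Voltage divider: V = V_DC · (19.30 / 59.52) = 3.67 × 0.3243 = 1.190 V.

V ≈ 1.19 V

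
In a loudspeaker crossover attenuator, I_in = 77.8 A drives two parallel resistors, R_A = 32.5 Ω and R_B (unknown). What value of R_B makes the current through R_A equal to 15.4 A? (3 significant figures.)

R_B ≈ 8.02 Ω

The fraction through R_A equals R_B/(R_A+R_B).
15.4/77.8 = R_B/(R_A + R_B) → R_B = R_A · (0.1979)/(1 − 0.1979) = 32.5 × 0.2468 = 8.021 Ω.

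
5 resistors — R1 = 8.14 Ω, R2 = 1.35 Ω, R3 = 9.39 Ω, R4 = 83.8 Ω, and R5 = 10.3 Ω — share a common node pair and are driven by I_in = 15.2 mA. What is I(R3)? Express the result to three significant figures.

I ≈ 1.50 mA

Total conductance ΣG = 1/8.14 + 1/1.35 + 1/9.39 + 1/83.8 + 1/10.3 = 1.079 (units of 1/Ω).
By the current-divider rule, I = I_in · G_k/ΣG = 15.2 × 0.09869 = 1.500 mA.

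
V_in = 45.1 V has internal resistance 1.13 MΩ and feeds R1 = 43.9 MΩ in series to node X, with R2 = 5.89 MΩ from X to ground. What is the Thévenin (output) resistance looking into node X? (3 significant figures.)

R1' = 1.13 + 43.9 = 45.03 MΩ (source resistance + R1).
With V_in suppressed (replaced by a short), R_th = R1' ‖ R2 = (45.03 × 5.89)/(45.03 + 5.89) = 5.209 MΩ.

R_th ≈ 5.21 MΩ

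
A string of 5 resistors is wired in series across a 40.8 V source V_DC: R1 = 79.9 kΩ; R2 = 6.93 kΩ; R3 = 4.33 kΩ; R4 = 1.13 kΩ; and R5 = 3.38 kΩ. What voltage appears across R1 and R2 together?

V ≈ 37.0 V

ΣR = 79.9 + 6.93 + 4.33 + 1.13 + 3.38 = 95.67 kΩ.
R_{R1..R2} = 79.9 + 6.93 = 86.83 kΩ.
V = V_DC · R/ΣR = 40.8 × 0.9076 = 37.03 V.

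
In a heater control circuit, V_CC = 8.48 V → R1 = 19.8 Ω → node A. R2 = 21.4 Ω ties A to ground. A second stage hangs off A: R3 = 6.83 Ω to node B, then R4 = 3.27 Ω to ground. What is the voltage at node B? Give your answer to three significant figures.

V_B ≈ 0.707 V

Node A sees R2 in parallel with the series input of stage 2, R3 + R4 = 10.10 Ω.
Effective lower resistance at A: R2 ‖ 10.10 = 6.862 Ω.
First divider: V_A = V_CC · 6.862/(19.8 + 6.862) = 2.182 V.
Stage 2 is unloaded, so V_B = V_A · R4/(R3+R4) = 2.182 × 3.27/10.10 = 0.7066 V.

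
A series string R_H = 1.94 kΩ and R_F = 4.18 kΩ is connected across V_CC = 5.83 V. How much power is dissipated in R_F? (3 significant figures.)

Series current I = V_CC/ΣR = 5.83/6.120 = 0.9526 mA.
V(R_F) = I·R = 3.982 V; P = V·I = 3.982 × 0.9526 = 3.793 mW.

P ≈ 3.79 mW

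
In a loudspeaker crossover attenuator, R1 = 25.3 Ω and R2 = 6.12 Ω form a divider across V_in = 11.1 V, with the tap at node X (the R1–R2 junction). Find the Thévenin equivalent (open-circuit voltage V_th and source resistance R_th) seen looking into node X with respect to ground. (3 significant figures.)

V_th ≈ 2.16 V, R_th ≈ 4.93 Ω

V_th is the unloaded tap voltage: V_in · R2/(R1+R2) = 11.1 × 0.1948 = 2.162 V.
With V_in suppressed (replaced by a short), R_th = R1 ‖ R2 = (25.30 × 6.12)/(25.30 + 6.12) = 4.928 Ω.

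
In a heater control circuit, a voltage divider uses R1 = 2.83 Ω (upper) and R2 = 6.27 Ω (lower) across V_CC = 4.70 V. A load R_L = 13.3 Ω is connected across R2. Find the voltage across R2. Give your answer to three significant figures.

The load sits in parallel with R2, giving an effective lower resistance R2' = R2·R_L/(R2+R_L) = 4.261 Ω.
Then V_out = V_CC · R2'/(R1 + R2') = 4.70 × 4.261/7.091 = 2.824 V.
(Unloaded it would be 3.24 V; the load pulls it down.)

V_out ≈ 2.82 V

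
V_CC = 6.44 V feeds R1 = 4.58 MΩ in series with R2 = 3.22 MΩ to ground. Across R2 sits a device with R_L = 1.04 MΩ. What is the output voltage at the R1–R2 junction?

V_out ≈ 0.943 V

The load sits in parallel with R2, giving an effective lower resistance R2' = R2·R_L/(R2+R_L) = 0.7861 MΩ.
Voltage divider with the loaded lower leg: V_out = 6.44 × 0.7861/(4.58 + 0.7861) = 6.44 × 0.1465 = 0.9434 V.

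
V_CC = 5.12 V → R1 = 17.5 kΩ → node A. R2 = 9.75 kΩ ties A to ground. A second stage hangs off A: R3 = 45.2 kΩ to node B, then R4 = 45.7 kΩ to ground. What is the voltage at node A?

V_A ≈ 1.71 V

Looking into the second stage from A: R3 + R4 = 90.90 kΩ appears in parallel with R2.
Effective lower resistance at A: R2 ‖ 90.90 = 8.806 kΩ.
So V_A = 5.12 × 0.3347 = 1.714 V.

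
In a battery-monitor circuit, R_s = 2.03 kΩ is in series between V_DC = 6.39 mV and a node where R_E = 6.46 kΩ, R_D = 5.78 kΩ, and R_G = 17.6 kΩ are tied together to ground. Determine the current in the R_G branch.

I ≈ 0.204 µA

Equivalent of the parallel group: R_p = 2.600 kΩ.
V_A by voltage divider: V_A = 6.39 × 2.600/(2.03 + 2.600) = 3.588 mV.
I(R_G) = V_A / R_G = 3.588/17.6 = 0.2039 µA.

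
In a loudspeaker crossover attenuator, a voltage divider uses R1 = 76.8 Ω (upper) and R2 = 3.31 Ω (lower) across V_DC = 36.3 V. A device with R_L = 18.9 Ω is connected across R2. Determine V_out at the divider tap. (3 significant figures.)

V_out ≈ 1.28 V

The load sits in parallel with R2, giving an effective lower resistance R2' = R2·R_L/(R2+R_L) = 2.817 Ω.
Now apply the divider: V_out = 36.3 × 0.03538 = 1.284 V.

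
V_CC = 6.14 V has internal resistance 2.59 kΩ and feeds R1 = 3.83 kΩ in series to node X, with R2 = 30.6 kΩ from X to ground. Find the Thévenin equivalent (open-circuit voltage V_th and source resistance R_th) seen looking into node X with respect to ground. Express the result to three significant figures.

R1' = 2.59 + 3.83 = 6.420 kΩ (source resistance + R1).
V_th is the unloaded tap voltage: V_CC · R2/(R1'+R2) = 6.14 × 0.8266 = 5.075 V.
With V_CC suppressed (replaced by a short), R_th = R1' ‖ R2 = (6.420 × 30.6)/(6.420 + 30.6) = 5.307 kΩ.

V_th ≈ 5.08 V, R_th ≈ 5.31 kΩ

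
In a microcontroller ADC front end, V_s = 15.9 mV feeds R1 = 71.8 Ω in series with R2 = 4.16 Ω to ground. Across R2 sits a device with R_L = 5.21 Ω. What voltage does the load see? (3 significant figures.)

R2 ‖ R_L = (4.16 × 5.21)/(4.16 + 5.21) = 2.313 Ω.
Then V_out = V_s · R2'/(R1 + R2') = 15.9 × 2.313/74.11 = 0.4962 mV.

V_out ≈ 0.496 mV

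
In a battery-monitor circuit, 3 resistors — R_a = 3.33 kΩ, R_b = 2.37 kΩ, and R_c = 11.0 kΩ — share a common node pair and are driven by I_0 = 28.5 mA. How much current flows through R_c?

I ≈ 3.19 mA

Total conductance ΣG = 1/3.33 + 1/2.37 + 1/11.0 = 0.8132 (units of 1/kΩ).
By the current-divider rule, I = I_0 · G_k/ΣG = 28.5 × 0.1118 = 3.186 mA.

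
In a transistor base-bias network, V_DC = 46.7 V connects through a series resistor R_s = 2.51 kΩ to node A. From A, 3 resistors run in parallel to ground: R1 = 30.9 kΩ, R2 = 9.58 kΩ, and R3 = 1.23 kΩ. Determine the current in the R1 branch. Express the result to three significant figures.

I ≈ 0.447 mA

Parallel bank: R_p = 1/(1/30.9 + 1/9.58 + 1/1.23) = 1.053 kΩ.
Node voltage V_A = V_DC · R_p/(R_s + R_p) = 46.7 × 0.2955 = 13.80 V.
I(R1) = V_A / R1 = 13.80/30.9 = 0.4466 mA.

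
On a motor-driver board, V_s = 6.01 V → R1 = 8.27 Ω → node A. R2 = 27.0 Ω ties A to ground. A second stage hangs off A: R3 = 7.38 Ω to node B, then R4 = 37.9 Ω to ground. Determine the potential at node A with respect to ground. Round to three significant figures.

V_A ≈ 4.04 V

Node A sees R2 in parallel with the series input of stage 2, R3 + R4 = 45.28 Ω.
R2 ‖ (R3+R4) = 16.91 Ω.
So V_A = 6.01 × 0.6716 = 4.036 V.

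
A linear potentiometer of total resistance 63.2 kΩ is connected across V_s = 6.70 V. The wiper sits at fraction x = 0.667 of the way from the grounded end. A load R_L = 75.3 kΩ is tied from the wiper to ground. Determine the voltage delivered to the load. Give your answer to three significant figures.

V_out ≈ 3.77 V

Split the track: R_lower = x·R_p = 42.15 kΩ, R_upper = (1−x)·R_p = 21.05 kΩ.
R_L loads the lower segment: effective lower R = 27.03 kΩ.
V_out = 6.70 × 27.03/(21.05 + 27.03) = 3.767 V.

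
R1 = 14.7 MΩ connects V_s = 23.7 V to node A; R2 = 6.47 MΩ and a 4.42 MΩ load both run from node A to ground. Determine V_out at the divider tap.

R2 ‖ R_L = (6.47 × 4.42)/(6.47 + 4.42) = 2.626 MΩ.
Then V_out = V_s · R2'/(R1 + R2') = 23.7 × 2.626/17.33 = 3.592 V.

V_out ≈ 3.59 V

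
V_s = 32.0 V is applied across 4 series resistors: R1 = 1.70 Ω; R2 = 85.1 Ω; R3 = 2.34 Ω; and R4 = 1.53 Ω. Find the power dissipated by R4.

P ≈ 0.191 W

ΣR = 90.67 Ω → I = 32.0/90.67 = 0.3529 A.
V(R4) = I·R = 0.5400 V; P = V·I = 0.5400 × 0.3529 = 0.1906 W.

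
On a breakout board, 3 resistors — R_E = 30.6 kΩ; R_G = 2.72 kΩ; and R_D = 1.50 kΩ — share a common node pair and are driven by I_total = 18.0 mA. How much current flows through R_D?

I ≈ 11.2 mA

ΣG = 1/30.6 + 1/2.72 + 1/1.50 = 1.067.
Current divider: I(R_D) = I_total · G_k/ΣG = 18.0 × (0.6667/1.067) = 18.0 × 0.6248 = 11.25 mA.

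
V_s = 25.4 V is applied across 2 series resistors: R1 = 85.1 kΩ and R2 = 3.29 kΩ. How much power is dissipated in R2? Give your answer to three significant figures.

P ≈ 0.272 mW

ΣR = 88.39 kΩ → I = 25.4/88.39 = 0.2874 mA.
P(R2) = I²·R2 = (0.2874)² × 3.29 = 0.2717 mW.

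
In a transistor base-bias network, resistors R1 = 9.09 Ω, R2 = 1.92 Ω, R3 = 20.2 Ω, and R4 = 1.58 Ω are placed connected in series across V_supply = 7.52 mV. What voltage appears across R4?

Series total: ΣR = 9.09 + 1.92 + 20.2 + 1.58 = 32.79 Ω.
V = V_supply · R/ΣR = 7.52 × 0.04819 = 0.3624 mV.

V ≈ 0.362 mV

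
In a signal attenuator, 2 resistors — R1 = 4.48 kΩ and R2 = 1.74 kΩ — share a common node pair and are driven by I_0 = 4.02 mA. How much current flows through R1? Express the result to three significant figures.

With just two branches, the current splits inversely with resistance.
So I = 4.02 × 1.74/6.220 = 1.125 mA.

I ≈ 1.12 mA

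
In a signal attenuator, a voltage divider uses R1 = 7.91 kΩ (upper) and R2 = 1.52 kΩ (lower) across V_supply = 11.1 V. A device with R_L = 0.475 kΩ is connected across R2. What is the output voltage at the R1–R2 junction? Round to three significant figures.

The load sits in parallel with R2, giving an effective lower resistance R2' = R2·R_L/(R2+R_L) = 0.3619 kΩ.
Voltage divider with the loaded lower leg: V_out = 11.1 × 0.3619/(7.91 + 0.3619) = 11.1 × 0.04375 = 0.4856 V.
(Unloaded it would be 1.79 V; the load pulls it down.)

V_out ≈ 0.486 V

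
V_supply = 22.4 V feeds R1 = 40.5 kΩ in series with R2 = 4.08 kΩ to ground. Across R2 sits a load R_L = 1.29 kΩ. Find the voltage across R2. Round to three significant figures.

V_out ≈ 0.529 V

R2 ‖ R_L = (4.08 × 1.29)/(4.08 + 1.29) = 0.9801 kΩ.
Now apply the divider: V_out = 22.4 × 0.02363 = 0.5293 V.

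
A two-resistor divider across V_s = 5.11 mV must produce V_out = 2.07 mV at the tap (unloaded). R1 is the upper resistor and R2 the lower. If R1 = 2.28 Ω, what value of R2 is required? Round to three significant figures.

R2 ≈ 1.55 Ω

V_out/V_s = R2/(R1+R2) = 0.4051.
Rearranging, R2 = R1·k/(1−k) = 2.28 × 0.6809 = 1.552 Ω.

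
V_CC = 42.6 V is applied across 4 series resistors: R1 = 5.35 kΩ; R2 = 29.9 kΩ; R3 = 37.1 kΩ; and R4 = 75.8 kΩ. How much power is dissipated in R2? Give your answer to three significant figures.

ΣR = 148.2 kΩ → I = 42.6/148.2 = 0.2875 mA.
P(R2) = I²·R2 = (0.2875)² × 29.9 = 2.472 mW.

P ≈ 2.47 mW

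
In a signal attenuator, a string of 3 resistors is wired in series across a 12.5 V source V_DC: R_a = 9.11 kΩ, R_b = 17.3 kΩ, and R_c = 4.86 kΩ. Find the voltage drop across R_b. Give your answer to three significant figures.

ΣR = 9.11 + 17.3 + 4.86 = 31.27 kΩ.
By the voltage-divider rule, V = 12.5 × 17.30/31.27 = 6.916 V.

V ≈ 6.92 V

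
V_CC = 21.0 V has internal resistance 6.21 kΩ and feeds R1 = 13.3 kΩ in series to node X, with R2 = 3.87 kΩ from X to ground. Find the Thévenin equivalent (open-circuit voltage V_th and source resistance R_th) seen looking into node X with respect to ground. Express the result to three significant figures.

V_th ≈ 3.48 V, R_th ≈ 3.23 kΩ

R1' = 6.21 + 13.3 = 19.51 kΩ (source resistance + R1).
V_th is the unloaded tap voltage: V_CC · R2/(R1'+R2) = 21.0 × 0.1655 = 3.476 V.
Zeroing V_CC shorts the top of R1' to ground, so R_th = R1' ‖ R2 = 3.229 kΩ.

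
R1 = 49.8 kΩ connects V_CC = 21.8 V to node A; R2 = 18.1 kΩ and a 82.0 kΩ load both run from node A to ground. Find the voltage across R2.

First combine the lower leg with the load: R2 ‖ R_L = 14.83 kΩ.
Voltage divider with the loaded lower leg: V_out = 21.8 × 14.83/(49.8 + 14.83) = 21.8 × 0.2294 = 5.001 V.

V_out ≈ 5.00 V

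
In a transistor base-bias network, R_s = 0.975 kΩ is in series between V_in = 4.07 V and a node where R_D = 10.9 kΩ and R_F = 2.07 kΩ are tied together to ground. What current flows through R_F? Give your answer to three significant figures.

I ≈ 1.26 mA

Equivalent of the parallel group: R_p = 1.740 kΩ.
Node voltage V_A = V_in · R_p/(R_s + R_p) = 4.07 × 0.6408 = 2.608 V.
Branch current I = V_A/R_F = 2.608/2.07 = 1.260 mA.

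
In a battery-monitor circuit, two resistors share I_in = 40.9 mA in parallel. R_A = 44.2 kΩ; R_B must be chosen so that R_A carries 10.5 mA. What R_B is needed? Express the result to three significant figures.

R_B ≈ 15.3 kΩ

In a two-way split, I_A/I_in = R_B/(R_A + R_B).
With f = 0.2567, R_B = R_A · f/(1−f) = 44.2 × 0.3454 = 15.27 kΩ.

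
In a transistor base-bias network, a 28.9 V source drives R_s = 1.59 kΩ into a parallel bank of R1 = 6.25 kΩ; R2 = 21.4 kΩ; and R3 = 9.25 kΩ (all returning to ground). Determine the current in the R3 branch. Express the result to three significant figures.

I ≈ 2.08 mA

Combine the parallel branches: R_p = (1/6.25 + 1/21.4 + 1/9.25)⁻¹ = 3.176 kΩ.
V_A = 28.9 × 3.176/4.766 = 19.26 V.
Branch current I = V_A/R3 = 19.26/9.25 = 2.082 mA.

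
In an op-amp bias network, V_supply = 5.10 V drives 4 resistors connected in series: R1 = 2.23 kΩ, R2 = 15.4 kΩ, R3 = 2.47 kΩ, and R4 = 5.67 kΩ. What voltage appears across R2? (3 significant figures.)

V ≈ 3.05 V

Series total: ΣR = 2.23 + 15.4 + 2.47 + 5.67 = 25.77 kΩ.
Voltage divider: V = V_supply · (15.40 / 25.77) = 5.10 × 0.5976 = 3.048 V.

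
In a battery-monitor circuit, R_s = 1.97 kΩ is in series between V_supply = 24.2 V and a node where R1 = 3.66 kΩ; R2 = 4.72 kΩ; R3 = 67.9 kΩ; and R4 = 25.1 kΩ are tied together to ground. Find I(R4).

Parallel bank: R_p = 1/(1/3.66 + 1/4.72 + 1/67.9 + 1/25.1) = 1.853 kΩ.
V_A = 24.2 × 1.853/3.823 = 11.73 V.
I(R4) = V_A / R4 = 11.73/25.1 = 0.4673 mA.

I ≈ 0.467 mA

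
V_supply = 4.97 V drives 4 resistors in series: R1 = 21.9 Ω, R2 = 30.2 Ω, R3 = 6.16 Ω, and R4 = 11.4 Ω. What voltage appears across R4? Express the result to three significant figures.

Total series resistance ΣR = 21.9 + 30.2 + 6.16 + 11.4 = 69.66 Ω.
By the voltage-divider rule, V = 4.97 × 11.40/69.66 = 0.8134 V.

V ≈ 0.813 V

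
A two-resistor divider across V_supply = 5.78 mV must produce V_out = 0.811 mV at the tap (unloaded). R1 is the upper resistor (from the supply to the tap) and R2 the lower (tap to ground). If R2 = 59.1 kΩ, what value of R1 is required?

R1 ≈ 362 kΩ

The divider ratio is R2/(R1+R2) = 0.811/5.78 = 0.1403.
Rearranging, R1 = R2·(1−k)/k = 59.1 × 6.127 = 362.1 kΩ.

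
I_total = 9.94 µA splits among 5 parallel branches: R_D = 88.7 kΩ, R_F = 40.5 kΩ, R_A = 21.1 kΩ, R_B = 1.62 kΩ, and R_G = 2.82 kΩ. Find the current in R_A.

Total conductance ΣG = 1/88.7 + 1/40.5 + 1/21.1 + 1/1.62 + 1/2.82 = 1.055 (units of 1/kΩ).
R_A takes the fraction G_k/ΣG = 0.04739/1.055 = 0.04491, so I = 9.94 × 0.04491 = 0.4464 µA.

I ≈ 0.446 µA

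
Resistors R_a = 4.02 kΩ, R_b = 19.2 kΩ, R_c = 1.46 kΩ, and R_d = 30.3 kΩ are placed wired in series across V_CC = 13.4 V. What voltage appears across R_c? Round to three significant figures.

ΣR = 4.02 + 19.2 + 1.46 + 30.3 = 54.98 kΩ.
Voltage divider: V = V_CC · (1.460 / 54.98) = 13.4 × 0.02656 = 0.3558 V.

V ≈ 0.356 V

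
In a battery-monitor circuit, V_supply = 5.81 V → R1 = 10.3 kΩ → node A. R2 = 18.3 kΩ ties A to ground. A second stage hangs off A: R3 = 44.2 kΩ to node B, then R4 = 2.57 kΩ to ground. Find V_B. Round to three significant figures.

Node A sees R2 in parallel with the series input of stage 2, R3 + R4 = 46.77 kΩ.
Effective lower resistance at A: R2 ‖ 46.77 = 13.15 kΩ.
V_A = 5.81 × 13.15/(10.3 + 13.15) = 3.258 V.
Stage 2 is unloaded, so V_B = V_A · R4/(R3+R4) = 3.258 × 2.57/46.77 = 0.1790 V.

V_B ≈ 0.179 V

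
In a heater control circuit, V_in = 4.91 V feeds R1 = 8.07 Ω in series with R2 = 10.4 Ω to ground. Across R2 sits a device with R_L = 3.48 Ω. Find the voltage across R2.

The load sits in parallel with R2, giving an effective lower resistance R2' = R2·R_L/(R2+R_L) = 2.607 Ω.
Voltage divider with the loaded lower leg: V_out = 4.91 × 2.607/(8.07 + 2.607) = 4.91 × 0.2442 = 1.199 V.

V_out ≈ 1.20 V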